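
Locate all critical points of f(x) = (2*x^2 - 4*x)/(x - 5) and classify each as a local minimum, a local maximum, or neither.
f'(x) = 2*(x^2 - 10*x + 10)/(x^2 - 10*x + 25)

Solve f'(x) = 0:
  f'(x) = 2*(x^2 - 10*x + 10)/(x - 5)^2; the denominator is positive wherever f is defined, so f'(x) = 0 ⇔ 2*x^2 - 20*x + 20 = 0.
  Factor: 2*x^2 - 20*x + 20 = 2*(x^2 - 10*x + 10); x^2 - 10*x + 10 = 0 has no rational roots; quadratic formula: x = (10 ± √60)/2.
  ⇒ x = 5 - sqrt(15) ≈ 1.1270, sqrt(15) + 5 ≈ 8.8730

f''(x) = 60/(x^3 - 15*x^2 + 75*x - 125)
Second-derivative test at each critical point:
  f''(1.1270) = -1.0328 < 0 → local maximum
  f''(8.8730) = 1.0328 > 0 → local minimum

Critical points: x = 5 - sqrt(15) ≈ 1.1270 (local maximum); x = sqrt(15) + 5 ≈ 8.8730 (local minimum)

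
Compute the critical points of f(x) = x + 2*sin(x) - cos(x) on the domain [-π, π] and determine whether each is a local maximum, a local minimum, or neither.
f'(x) = sin(x) + 2*cos(x) + 1

Solve f'(x) = 0 on [-π, π]:
  f'(x) = 0 ⇔ sin(x) + 2*cos(x) = -1. Write the left side as R·cos(x + φ) with R = √(2² + (-1)²) = sqrt(5), cos φ = 2*sqrt(5)/5, sin φ = -sqrt(5)/5; then cos(x + φ) = -sqrt(5)/5. Solve for x and keep the solutions lying in [-π, π].
  ⇒ x = -pi/2 ≈ -1.5708, pi - atan(3/4) ≈ 2.4981

f''(x) = -2*sin(x) + cos(x)
Second-derivative test at each critical point:
  f''(-1.5708) = 2 > 0 → local minimum
  f''(2.4981) = -2 < 0 → local maximum

Critical points: x = -pi/2 ≈ -1.5708 (local minimum); x = pi - atan(3/4) ≈ 2.4981 (local maximum)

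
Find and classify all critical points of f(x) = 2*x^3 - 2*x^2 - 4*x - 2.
f'(x) = 6*x^2 - 4*x - 4

Solve f'(x) = 0:
  Factor: 6*x^2 - 4*x - 4 = 2*(3*x^2 - 2*x - 2); 3*x^2 - 2*x - 2 = 0 has no rational roots; quadratic formula: x = (2 ± √28)/6.
  ⇒ x = 1/3 - sqrt(7)/3 ≈ -0.5486, 1/3 + sqrt(7)/3 ≈ 1.2153

f''(x) = 12*x - 4
Second-derivative test at each critical point:
  f''(-0.5486) = -10.5830 < 0 → local maximum
  f''(1.2153) = 10.5830 > 0 → local minimum

Critical points: x = 1/3 - sqrt(7)/3 ≈ -0.5486 (local maximum); x = 1/3 + sqrt(7)/3 ≈ 1.2153 (local minimum)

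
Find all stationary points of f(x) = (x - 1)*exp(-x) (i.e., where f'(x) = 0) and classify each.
f'(x) = (2 - x)*exp(-x)

Solve f'(x) = 0:
  f'(x) = (2 - x)·exp(-x) and exp(-x) > 0 for every x, so f'(x) = 0 ⇔ 2 - x = 0.
  2 - x = 0.
  ⇒ x = 2

f''(x) = (x - 3)*exp(-x)
Second-derivative test at each critical point:
  f''(2) = -0.1353 < 0 → local maximum

Critical points: x = 2 (local maximum)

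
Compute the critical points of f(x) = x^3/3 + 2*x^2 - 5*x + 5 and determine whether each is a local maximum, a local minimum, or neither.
f'(x) = x^2 + 4*x - 5

Solve f'(x) = 0:
  Factor: x^2 + 4*x - 5 = (x - 1)*(x + 5) = 0.
  ⇒ x = -5, 1

f''(x) = 2*x + 4
Second-derivative test at each critical point:
  f''(-5) = -6 < 0 → local maximum
  f''(1) = 6 > 0 → local minimum

Critical points: x = -5 (local maximum); x = 1 (local minimum)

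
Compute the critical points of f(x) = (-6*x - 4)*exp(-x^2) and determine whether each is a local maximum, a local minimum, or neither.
f'(x) = 2*(2*x*(3*x + 2) - 3)*exp(-x^2)

Solve f'(x) = 0:
  f'(x) = (12*x^2 + 8*x - 6)·exp(-x^2) and exp(-x^2) > 0 for every x, so f'(x) = 0 ⇔ 12*x^2 + 8*x - 6 = 0.
  Factor: 12*x^2 + 8*x - 6 = 2*(6*x^2 + 4*x - 3); 6*x^2 + 4*x - 3 = 0 has no rational roots; quadratic formula: x = (-4 ± √88)/12.
  ⇒ x = -sqrt(22)/6 - 1/3 ≈ -1.1151, -1/3 + sqrt(22)/6 ≈ 0.4484

f''(x) = 4*(-6*x^3 - 4*x^2 + 9*x + 2)*exp(-x^2)
Second-derivative test at each critical point:
  f''(-1.1151) = -5.4110 < 0 → local maximum
  f''(0.4484) = 15.3444 > 0 → local minimum

Critical points: x = -sqrt(22)/6 - 1/3 ≈ -1.1151 (local maximum); x = -1/3 + sqrt(22)/6 ≈ 0.4484 (local minimum)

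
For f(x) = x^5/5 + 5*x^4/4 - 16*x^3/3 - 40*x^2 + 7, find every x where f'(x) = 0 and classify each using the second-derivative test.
f'(x) = x*(x^3 + 5*x^2 - 16*x - 80)

Solve f'(x) = 0:
  Factor: x^4 + 5*x^3 - 16*x^2 - 80*x = x*(x - 4)*(x + 4)*(x + 5) = 0.
  ⇒ x = -5, -4, 0, 4

f''(x) = 4*x^3 + 15*x^2 - 32*x - 80
Second-derivative test at each critical point:
  f''(-5) = -45 < 0 → local maximum
  f''(-4) = 32 > 0 → local minimum
  f''(0) = -80 < 0 → local maximum
  f''(4) = 288 > 0 → local minimum

Critical points: x = -5 (local maximum); x = -4 (local minimum); x = 0 (local maximum); x = 4 (local minimum)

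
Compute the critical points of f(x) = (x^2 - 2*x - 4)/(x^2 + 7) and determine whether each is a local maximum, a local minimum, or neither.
f'(x) = 2*(x^2 + 11*x - 7)/(x^4 + 14*x^2 + 49)

Solve f'(x) = 0:
  f'(x) = 2*(x^2 + 11*x - 7)/(x^2 + 7)^2; the denominator is positive wherever f is defined, so f'(x) = 0 ⇔ 2*x^2 + 22*x - 14 = 0.
  Factor: 2*x^2 + 22*x - 14 = 2*(x^2 + 11*x - 7); x^2 + 11*x - 7 = 0 has no rational roots; quadratic formula: x = (-11 ± √149)/2.
  ⇒ x = -sqrt(149)/2 - 11/2 ≈ -11.6033, -11/2 + sqrt(149)/2 ≈ 0.6033

f''(x) = 2*(-2*x^3 - 33*x^2 + 42*x + 77)/(x^6 + 21*x^4 + 147*x^2 + 343)
Second-derivative test at each critical point:
  f''(-11.6033) = -0.0012 < 0 → local maximum
  f''(0.6033) = 0.4502 > 0 → local minimum

Critical points: x = -sqrt(149)/2 - 11/2 ≈ -11.6033 (local maximum); x = -11/2 + sqrt(149)/2 ≈ 0.6033 (local minimum)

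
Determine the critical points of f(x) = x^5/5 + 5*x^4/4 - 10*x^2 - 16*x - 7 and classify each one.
f'(x) = x^4 + 5*x^3 - 20*x - 16

Solve f'(x) = 0:
  Factor: x^4 + 5*x^3 - 20*x - 16 = (x - 2)*(x + 1)*(x + 2)*(x + 4) = 0.
  ⇒ x = -4, -2, -1, 2

f''(x) = 4*x^3 + 15*x^2 - 20
Second-derivative test at each critical point:
  f''(-4) = -36 < 0 → local maximum
  f''(-2) = 8 > 0 → local minimum
  f''(-1) = -9 < 0 → local maximum
  f''(2) = 72 > 0 → local minimum

Critical points: x = -4 (local maximum); x = -2 (local minimum); x = -1 (local maximum); x = 2 (local minimum)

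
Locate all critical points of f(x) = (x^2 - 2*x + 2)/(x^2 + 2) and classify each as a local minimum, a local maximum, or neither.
f'(x) = 2*(x^2 - 2)/(x^4 + 4*x^2 + 4)

Solve f'(x) = 0:
  f'(x) = 2*(x^2 - 2)/(x^2 + 2)^2; the denominator is positive wherever f is defined, so f'(x) = 0 ⇔ 2*x^2 - 4 = 0.
  Factor: 2*x^2 - 4 = 2*(x^2 - 2); x^2 - 2 = 0 has no rational roots; quadratic formula: x = (0 ± √8)/2.
  ⇒ x = -sqrt(2) ≈ -1.4142, sqrt(2) ≈ 1.4142

f''(x) = 4*x*(6 - x^2)/(x^6 + 6*x^4 + 12*x^2 + 8)
Second-derivative test at each critical point:
  f''(-1.4142) = -0.3536 < 0 → local maximum
  f''(1.4142) = 0.3536 > 0 → local minimum

Critical points: x = -sqrt(2) ≈ -1.4142 (local maximum); x = sqrt(2) ≈ 1.4142 (local minimum)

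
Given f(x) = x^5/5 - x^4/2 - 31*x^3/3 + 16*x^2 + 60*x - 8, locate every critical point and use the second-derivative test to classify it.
f'(x) = x^4 - 2*x^3 - 31*x^2 + 32*x + 60

Solve f'(x) = 0:
  Factor: x^4 - 2*x^3 - 31*x^2 + 32*x + 60 = (x - 6)*(x - 2)*(x + 1)*(x + 5) = 0.
  ⇒ x = -5, -1, 2, 6

f''(x) = 4*x^3 - 6*x^2 - 62*x + 32
Second-derivative test at each critical point:
  f''(-5) = -308 < 0 → local maximum
  f''(-1) = 84 > 0 → local minimum
  f''(2) = -84 < 0 → local maximum
  f''(6) = 308 > 0 → local minimum

Critical points: x = -5 (local maximum); x = -1 (local minimum); x = 2 (local maximum); x = 6 (local minimum)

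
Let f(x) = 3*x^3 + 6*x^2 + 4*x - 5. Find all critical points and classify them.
f'(x) = 9*x^2 + 12*x + 4

Solve f'(x) = 0:
  Factor: 9*x^2 + 12*x + 4 = (3*x + 2)^2 = 0.
  ⇒ x = -2/3

f''(x) = 18*x + 12
Second-derivative test at each critical point:
  f''(-2/3) = 0, so the second-derivative test is inconclusive; use the first-derivative test: f'(-11/12) = 0.5625, f'(-5/12) = 0.5625 — f' is positive on both sides (no sign change) → neither a local maximum nor a local minimum

Critical points: x = -2/3 (neither)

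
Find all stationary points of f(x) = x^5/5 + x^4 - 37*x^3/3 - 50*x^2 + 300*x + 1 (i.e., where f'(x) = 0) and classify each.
f'(x) = x^4 + 4*x^3 - 37*x^2 - 100*x + 300

Solve f'(x) = 0:
  Factor: x^4 + 4*x^3 - 37*x^2 - 100*x + 300 = (x - 5)*(x - 2)*(x + 5)*(x + 6) = 0.
  ⇒ x = -6, -5, 2, 5

f''(x) = 4*x^3 + 12*x^2 - 74*x - 100
Second-derivative test at each critical point:
  f''(-6) = -88 < 0 → local maximum
  f''(-5) = 70 > 0 → local minimum
  f''(2) = -168 < 0 → local maximum
  f''(5) = 330 > 0 → local minimum

Critical points: x = -6 (local maximum); x = -5 (local minimum); x = 2 (local maximum); x = 5 (local minimum)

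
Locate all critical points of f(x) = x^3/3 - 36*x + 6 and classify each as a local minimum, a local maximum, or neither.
f'(x) = x^2 - 36

Solve f'(x) = 0:
  Factor: x^2 - 36 = (x - 6)*(x + 6) = 0.
  ⇒ x = -6, 6

f''(x) = 2*x
Second-derivative test at each critical point:
  f''(-6) = -12 < 0 → local maximum
  f''(6) = 12 > 0 → local minimum

Critical points: x = -6 (local maximum); x = 6 (local minimum)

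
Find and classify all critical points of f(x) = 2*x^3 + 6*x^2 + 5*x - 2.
f'(x) = 6*x^2 + 12*x + 5

Solve f'(x) = 0:
  6*x^2 + 12*x + 5 = 0 has no rational roots; quadratic formula: x = (-12 ± √24)/12.
  ⇒ x = -1 - sqrt(6)/6 ≈ -1.4082, -1 + sqrt(6)/6 ≈ -0.5918

f''(x) = 12*x + 12
Second-derivative test at each critical point:
  f''(-1.4082) = -4.8990 < 0 → local maximum
  f''(-0.5918) = 4.8990 > 0 → local minimum

Critical points: x = -1 - sqrt(6)/6 ≈ -1.4082 (local maximum); x = -1 + sqrt(6)/6 ≈ -0.5918 (local minimum)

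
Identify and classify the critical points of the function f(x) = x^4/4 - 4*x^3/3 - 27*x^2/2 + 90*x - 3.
f'(x) = x^3 - 4*x^2 - 27*x + 90

Solve f'(x) = 0:
  Factor: x^3 - 4*x^2 - 27*x + 90 = (x - 6)*(x - 3)*(x + 5) = 0.
  ⇒ x = -5, 3, 6

f''(x) = 3*x^2 - 8*x - 27
Second-derivative test at each critical point:
  f''(-5) = 88 > 0 → local minimum
  f''(3) = -24 < 0 → local maximum
  f''(6) = 33 > 0 → local minimum

Critical points: x = -5 (local minimum); x = 3 (local maximum); x = 6 (local minimum)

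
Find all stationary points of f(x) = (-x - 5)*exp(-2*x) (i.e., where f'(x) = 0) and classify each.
f'(x) = (2*x + 9)*exp(-2*x)

Solve f'(x) = 0:
  f'(x) = (2*x + 9)·exp(-2*x) and exp(-2*x) > 0 for every x, so f'(x) = 0 ⇔ 2*x + 9 = 0.
  2*x + 9 = 0.
  ⇒ x = -9/2

f''(x) = 4*(-x - 4)*exp(-2*x)
Second-derivative test at each critical point:
  f''(-9/2) = 16206.1679 > 0 → local minimum

Critical points: x = -9/2 (local minimum)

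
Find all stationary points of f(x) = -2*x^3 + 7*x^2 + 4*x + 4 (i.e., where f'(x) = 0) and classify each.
f'(x) = -6*x^2 + 14*x + 4

Solve f'(x) = 0:
  Factor: -6*x^2 + 14*x + 4 = -2*(3*x^2 - 7*x - 2); 3*x^2 - 7*x - 2 = 0 has no rational roots; quadratic formula: x = (7 ± √73)/6.
  ⇒ x = 7/6 - sqrt(73)/6 ≈ -0.2573, 7/6 + sqrt(73)/6 ≈ 2.5907

f''(x) = 14 - 12*x
Second-derivative test at each critical point:
  f''(-0.2573) = 17.0880 > 0 → local minimum
  f''(2.5907) = -17.0880 < 0 → local maximum

Critical points: x = 7/6 - sqrt(73)/6 ≈ -0.2573 (local minimum); x = 7/6 + sqrt(73)/6 ≈ 2.5907 (local maximum)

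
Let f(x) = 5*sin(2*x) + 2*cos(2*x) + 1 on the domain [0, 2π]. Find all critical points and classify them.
f'(x) = -4*sin(2*x) + 10*cos(2*x)

Solve f'(x) = 0 on [0, 2π]:
  f'(x) = 0 ⇔ 5*cos(2*x) = 2*sin(2*x) ⇔ tan(2*x) = 5/2, i.e. 2*x = arctan(5/2) + nπ; keep the solutions lying in [0, 2π].
  ⇒ x = atan(5/2)/2 ≈ 0.5951, atan(5/2)/2 + pi/2 ≈ 2.1659, atan(5/2)/2 + pi ≈ 3.7367, atan(5/2)/2 + 3*pi/2 ≈ 5.3075

f''(x) = -20*sin(2*x) - 8*cos(2*x)
Second-derivative test at each critical point:
  f''(0.5951) = -21.5407 < 0 → local maximum
  f''(2.1659) = 21.5407 > 0 → local minimum
  f''(3.7367) = -21.5407 < 0 → local maximum
  f''(5.3075) = 21.5407 > 0 → local minimum

Critical points: x = atan(5/2)/2 ≈ 0.5951 (local maximum); x = atan(5/2)/2 + pi/2 ≈ 2.1659 (local minimum); x = atan(5/2)/2 + pi ≈ 3.7367 (local maximum); x = atan(5/2)/2 + 3*pi/2 ≈ 5.3075 (local minimum)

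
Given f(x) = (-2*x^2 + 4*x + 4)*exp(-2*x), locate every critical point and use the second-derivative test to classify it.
f'(x) = 4*(x^2 - 3*x - 1)*exp(-2*x)

Solve f'(x) = 0:
  f'(x) = (4*x^2 - 12*x - 4)·exp(-2*x) and exp(-2*x) > 0 for every x, so f'(x) = 0 ⇔ 4*x^2 - 12*x - 4 = 0.
  Factor: 4*x^2 - 12*x - 4 = 4*(x^2 - 3*x - 1); x^2 - 3*x - 1 = 0 has no rational roots; quadratic formula: x = (3 ± √13)/2.
  ⇒ x = 3/2 - sqrt(13)/2 ≈ -0.3028, 3/2 + sqrt(13)/2 ≈ 3.3028

f''(x) = 4*(-2*x^2 + 8*x - 1)*exp(-2*x)
Second-derivative test at each critical point:
  f''(-0.3028) = -26.4253 < 0 → local maximum
  f''(3.3028) = 0.0195 > 0 → local minimum

Critical points: x = 3/2 - sqrt(13)/2 ≈ -0.3028 (local maximum); x = 3/2 + sqrt(13)/2 ≈ 3.3028 (local minimum)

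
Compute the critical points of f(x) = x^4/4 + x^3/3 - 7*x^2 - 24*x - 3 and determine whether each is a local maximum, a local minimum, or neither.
f'(x) = x^3 + x^2 - 14*x - 24

Solve f'(x) = 0:
  Factor: x^3 + x^2 - 14*x - 24 = (x - 4)*(x + 2)*(x + 3) = 0.
  ⇒ x = -3, -2, 4

f''(x) = 3*x^2 + 2*x - 14
Second-derivative test at each critical point:
  f''(-3) = 7 > 0 → local minimum
  f''(-2) = -6 < 0 → local maximum
  f''(4) = 42 > 0 → local minimum

Critical points: x = -3 (local minimum); x = -2 (local maximum); x = 4 (local minimum)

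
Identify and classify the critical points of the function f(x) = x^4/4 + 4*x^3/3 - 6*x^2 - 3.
f'(x) = x*(x^2 + 4*x - 12)

Solve f'(x) = 0:
  Factor: x^3 + 4*x^2 - 12*x = x*(x - 2)*(x + 6) = 0.
  ⇒ x = -6, 0, 2

f''(x) = 3*x^2 + 8*x - 12
Second-derivative test at each critical point:
  f''(-6) = 48 > 0 → local minimum
  f''(0) = -12 < 0 → local maximum
  f''(2) = 16 > 0 → local minimum

Critical points: x = -6 (local minimum); x = 0 (local maximum); x = 2 (local minimum)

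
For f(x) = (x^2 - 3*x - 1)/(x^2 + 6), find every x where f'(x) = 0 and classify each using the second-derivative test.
f'(x) = (3*x^2 + 14*x - 18)/(x^4 + 12*x^2 + 36)

Solve f'(x) = 0:
  f'(x) = (3*x^2 + 14*x - 18)/(x^2 + 6)^2; the denominator is positive wherever f is defined, so f'(x) = 0 ⇔ 3*x^2 + 14*x - 18 = 0.
  3*x^2 + 14*x - 18 = 0 has no rational roots; quadratic formula: x = (-14 ± √412)/6.
  ⇒ x = -sqrt(103)/3 - 7/3 ≈ -5.7163, -7/3 + sqrt(103)/3 ≈ 1.0496

f''(x) = 6*(-x^3 - 7*x^2 + 18*x + 14)/(x^6 + 18*x^4 + 108*x^2 + 216)
Second-derivative test at each critical point:
  f''(-5.7163) = -0.0136 < 0 → local maximum
  f''(1.0496) = 0.4025 > 0 → local minimum

Critical points: x = -sqrt(103)/3 - 7/3 ≈ -5.7163 (local maximum); x = -7/3 + sqrt(103)/3 ≈ 1.0496 (local minimum)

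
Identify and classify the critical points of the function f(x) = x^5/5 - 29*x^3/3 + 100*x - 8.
f'(x) = x^4 - 29*x^2 + 100

Solve f'(x) = 0:
  Factor: x^4 - 29*x^2 + 100 = (x - 5)*(x - 2)*(x + 2)*(x + 5) = 0.
  ⇒ x = -5, -2, 2, 5

f''(x) = 4*x^3 - 58*x
Second-derivative test at each critical point:
  f''(-5) = -210 < 0 → local maximum
  f''(-2) = 84 > 0 → local minimum
  f''(2) = -84 < 0 → local maximum
  f''(5) = 210 > 0 → local minimum

Critical points: x = -5 (local maximum); x = -2 (local minimum); x = 2 (local maximum); x = 5 (local minimum)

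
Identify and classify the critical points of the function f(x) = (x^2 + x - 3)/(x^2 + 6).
f'(x) = (-x^2 + 18*x + 6)/(x^4 + 12*x^2 + 36)

Solve f'(x) = 0:
  f'(x) = -(x^2 - 18*x - 6)/(x^2 + 6)^2; the denominator is positive wherever f is defined, so f'(x) = 0 ⇔ -x^2 + 18*x + 6 = 0.
  x^2 - 18*x - 6 = 0 has no rational roots; quadratic formula: x = (18 ± √348)/2.
  ⇒ x = 9 - sqrt(87) ≈ -0.3274, 9 + sqrt(87) ≈ 18.3274

f''(x) = 2*(x^3 - 27*x^2 - 18*x + 54)/(x^6 + 18*x^4 + 108*x^2 + 216)
Second-derivative test at each critical point:
  f''(-0.3274) = 0.5002 > 0 → local minimum
  f''(18.3274) = -1.596e-04 < 0 → local maximum

Critical points: x = 9 - sqrt(87) ≈ -0.3274 (local minimum); x = 9 + sqrt(87) ≈ 18.3274 (local maximum)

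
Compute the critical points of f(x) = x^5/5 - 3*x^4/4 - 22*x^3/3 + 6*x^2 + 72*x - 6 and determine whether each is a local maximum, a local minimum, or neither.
f'(x) = x^4 - 3*x^3 - 22*x^2 + 12*x + 72

Solve f'(x) = 0:
  Factor: x^4 - 3*x^3 - 22*x^2 + 12*x + 72 = (x - 6)*(x - 2)*(x + 2)*(x + 3) = 0.
  ⇒ x = -3, -2, 2, 6

f''(x) = 4*x^3 - 9*x^2 - 44*x + 12
Second-derivative test at each critical point:
  f''(-3) = -45 < 0 → local maximum
  f''(-2) = 32 > 0 → local minimum
  f''(2) = -80 < 0 → local maximum
  f''(6) = 288 > 0 → local minimum

Critical points: x = -3 (local maximum); x = -2 (local minimum); x = 2 (local maximum); x = 6 (local minimum)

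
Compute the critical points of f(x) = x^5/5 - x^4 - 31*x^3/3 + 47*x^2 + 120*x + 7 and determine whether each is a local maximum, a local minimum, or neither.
f'(x) = x^4 - 4*x^3 - 31*x^2 + 94*x + 120

Solve f'(x) = 0:
  Factor: x^4 - 4*x^3 - 31*x^2 + 94*x + 120 = (x - 6)*(x - 4)*(x + 1)*(x + 5) = 0.
  ⇒ x = -5, -1, 4, 6

f''(x) = 4*x^3 - 12*x^2 - 62*x + 94
Second-derivative test at each critical point:
  f''(-5) = -396 < 0 → local maximum
  f''(-1) = 140 > 0 → local minimum
  f''(4) = -90 < 0 → local maximum
  f''(6) = 154 > 0 → local minimum

Critical points: x = -5 (local maximum); x = -1 (local minimum); x = 4 (local maximum); x = 6 (local minimum)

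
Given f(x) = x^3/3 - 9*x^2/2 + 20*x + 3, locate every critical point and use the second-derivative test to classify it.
f'(x) = x^2 - 9*x + 20

Solve f'(x) = 0:
  Factor: x^2 - 9*x + 20 = (x - 5)*(x - 4) = 0.
  ⇒ x = 4, 5

f''(x) = 2*x - 9
Second-derivative test at each critical point:
  f''(4) = -1 < 0 → local maximum
  f''(5) = 1 > 0 → local minimum

Critical points: x = 4 (local maximum); x = 5 (local minimum)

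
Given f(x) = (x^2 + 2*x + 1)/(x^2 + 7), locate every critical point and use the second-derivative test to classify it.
f'(x) = 2*(-x^2 + 6*x + 7)/(x^4 + 14*x^2 + 49)

Solve f'(x) = 0:
  f'(x) = -2*(x - 7)*(x + 1)/(x^2 + 7)^2; the denominator is positive wherever f is defined, so f'(x) = 0 ⇔ -2*x^2 + 12*x + 14 = 0.
  Factor: -2*x^2 + 12*x + 14 = -2*(x - 7)*(x + 1) = 0.
  ⇒ x = -1, 7

f''(x) = 4*(x^3 - 9*x^2 - 21*x + 21)/(x^6 + 21*x^4 + 147*x^2 + 343)
Second-derivative test at each critical point:
  f''(-1) = 1/4 > 0 → local minimum
  f''(7) = -1/196 < 0 → local maximum

Critical points: x = -1 (local minimum); x = 7 (local maximum)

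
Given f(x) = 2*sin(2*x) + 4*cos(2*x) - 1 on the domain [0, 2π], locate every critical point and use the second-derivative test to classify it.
f'(x) = -8*sin(2*x) + 4*cos(2*x)

Solve f'(x) = 0 on [0, 2π]:
  f'(x) = 0 ⇔ 2*cos(2*x) = 4*sin(2*x) ⇔ tan(2*x) = 1/2, i.e. 2*x = arctan(1/2) + nπ; keep the solutions lying in [0, 2π].
  ⇒ x = atan(1/2)/2 ≈ 0.2318, atan(1/2)/2 + pi/2 ≈ 1.8026, atan(1/2)/2 + pi ≈ 3.3734, atan(1/2)/2 + 3*pi/2 ≈ 4.9442

f''(x) = -8*sin(2*x) - 16*cos(2*x)
Second-derivative test at each critical point:
  f''(0.2318) = -17.8885 < 0 → local maximum
  f''(1.8026) = 17.8885 > 0 → local minimum
  f''(3.3734) = -17.8885 < 0 → local maximum
  f''(4.9442) = 17.8885 > 0 → local minimum

Critical points: x = atan(1/2)/2 ≈ 0.2318 (local maximum); x = atan(1/2)/2 + pi/2 ≈ 1.8026 (local minimum); x = atan(1/2)/2 + pi ≈ 3.3734 (local maximum); x = atan(1/2)/2 + 3*pi/2 ≈ 4.9442 (local minimum)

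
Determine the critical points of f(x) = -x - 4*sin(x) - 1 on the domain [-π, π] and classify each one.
f'(x) = -4*cos(x) - 1

Solve f'(x) = 0 on [-π, π]:
  f'(x) = 0 ⇔ cos(x) = -1/4, i.e. x = ±arccos(-1/4) + 2nπ; keep the solutions lying in [-π, π].
  ⇒ x = -acos(-1/4) ≈ -1.8235, acos(-1/4) ≈ 1.8235

f''(x) = 4*sin(x)
Second-derivative test at each critical point:
  f''(-1.8235) = -3.8730 < 0 → local maximum
  f''(1.8235) = 3.8730 > 0 → local minimum

Critical points: x = -acos(-1/4) ≈ -1.8235 (local maximum); x = acos(-1/4) ≈ 1.8235 (local minimum)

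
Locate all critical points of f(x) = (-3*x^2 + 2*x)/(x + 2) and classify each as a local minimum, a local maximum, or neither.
f'(x) = (-3*x^2 - 12*x + 4)/(x^2 + 4*x + 4)

Solve f'(x) = 0:
  f'(x) = -(3*x^2 + 12*x - 4)/(x + 2)^2; the denominator is positive wherever f is defined, so f'(x) = 0 ⇔ -3*x^2 - 12*x + 4 = 0.
  3*x^2 + 12*x - 4 = 0 has no rational roots; quadratic formula: x = (-12 ± √192)/6.
  ⇒ x = -4*sqrt(3)/3 - 2 ≈ -4.3094, -2 + 4*sqrt(3)/3 ≈ 0.3094

f''(x) = -32/(x^3 + 6*x^2 + 12*x + 8)
Second-derivative test at each critical point:
  f''(-4.3094) = 2.5981 > 0 → local minimum
  f''(0.3094) = -2.5981 < 0 → local maximum

Critical points: x = -4*sqrt(3)/3 - 2 ≈ -4.3094 (local minimum); x = -2 + 4*sqrt(3)/3 ≈ 0.3094 (local maximum)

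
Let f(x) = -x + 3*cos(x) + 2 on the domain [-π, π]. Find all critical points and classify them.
f'(x) = -3*sin(x) - 1

Solve f'(x) = 0 on [-π, π]:
  f'(x) = 0 ⇔ sin(x) = -1/3, i.e. x = arcsin(-1/3) + 2nπ or x = π − arcsin(-1/3) + 2nπ; keep the solutions lying in [-π, π].
  ⇒ x = -pi + asin(1/3) ≈ -2.8018, -asin(1/3) ≈ -0.3398

f''(x) = -3*cos(x)
Second-derivative test at each critical point:
  f''(-2.8018) = 2.8284 > 0 → local minimum
  f''(-0.3398) = -2.8284 < 0 → local maximum

Critical points: x = -pi + asin(1/3) ≈ -2.8018 (local minimum); x = -asin(1/3) ≈ -0.3398 (local maximum)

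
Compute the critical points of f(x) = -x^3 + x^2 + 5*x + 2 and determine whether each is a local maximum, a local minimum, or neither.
f'(x) = -3*x^2 + 2*x + 5

Solve f'(x) = 0:
  Factor: -3*x^2 + 2*x + 5 = -(x + 1)*(3*x - 5) = 0.
  ⇒ x = -1, 5/3

f''(x) = 2 - 6*x
Second-derivative test at each critical point:
  f''(-1) = 8 > 0 → local minimum
  f''(5/3) = -8 < 0 → local maximum

Critical points: x = -1 (local minimum); x = 5/3 (local maximum)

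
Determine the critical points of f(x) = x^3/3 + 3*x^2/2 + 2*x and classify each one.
f'(x) = x^2 + 3*x + 2

Solve f'(x) = 0:
  Factor: x^2 + 3*x + 2 = (x + 1)*(x + 2) = 0.
  ⇒ x = -2, -1

f''(x) = 2*x + 3
Second-derivative test at each critical point:
  f''(-2) = -1 < 0 → local maximum
  f''(-1) = 1 > 0 → local minimum

Critical points: x = -2 (local maximum); x = -1 (local minimum)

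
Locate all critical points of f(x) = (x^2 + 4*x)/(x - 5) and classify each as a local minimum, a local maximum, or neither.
f'(x) = (x^2 - 10*x - 20)/(x^2 - 10*x + 25)

Solve f'(x) = 0:
  f'(x) = (x^2 - 10*x - 20)/(x - 5)^2; the denominator is positive wherever f is defined, so f'(x) = 0 ⇔ x^2 - 10*x - 20 = 0.
  x^2 - 10*x - 20 = 0 has no rational roots; quadratic formula: x = (10 ± √180)/2.
  ⇒ x = 5 - 3*sqrt(5) ≈ -1.7082, 5 + 3*sqrt(5) ≈ 11.7082

f''(x) = 90/(x^3 - 15*x^2 + 75*x - 125)
Second-derivative test at each critical point:
  f''(-1.7082) = -0.2981 < 0 → local maximum
  f''(11.7082) = 0.2981 > 0 → local minimum

Critical points: x = 5 - 3*sqrt(5) ≈ -1.7082 (local maximum); x = 5 + 3*sqrt(5) ≈ 11.7082 (local minimum)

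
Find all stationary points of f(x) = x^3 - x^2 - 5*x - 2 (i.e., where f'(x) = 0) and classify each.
f'(x) = 3*x^2 - 2*x - 5

Solve f'(x) = 0:
  Factor: 3*x^2 - 2*x - 5 = (x + 1)*(3*x - 5) = 0.
  ⇒ x = -1, 5/3

f''(x) = 6*x - 2
Second-derivative test at each critical point:
  f''(-1) = -8 < 0 → local maximum
  f''(5/3) = 8 > 0 → local minimum

Critical points: x = -1 (local maximum); x = 5/3 (local minimum)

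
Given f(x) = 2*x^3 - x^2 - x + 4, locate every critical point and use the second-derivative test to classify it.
f'(x) = 6*x^2 - 2*x - 1

Solve f'(x) = 0:
  6*x^2 - 2*x - 1 = 0 has no rational roots; quadratic formula: x = (2 ± √28)/12.
  ⇒ x = 1/6 - sqrt(7)/6 ≈ -0.2743, 1/6 + sqrt(7)/6 ≈ 0.6076

f''(x) = 12*x - 2
Second-derivative test at each critical point:
  f''(-0.2743) = -5.2915 < 0 → local maximum
  f''(0.6076) = 5.2915 > 0 → local minimum

Critical points: x = 1/6 - sqrt(7)/6 ≈ -0.2743 (local maximum); x = 1/6 + sqrt(7)/6 ≈ 0.6076 (local minimum)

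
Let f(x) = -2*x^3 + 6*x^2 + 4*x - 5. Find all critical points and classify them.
f'(x) = -6*x^2 + 12*x + 4

Solve f'(x) = 0:
  Factor: -6*x^2 + 12*x + 4 = -2*(3*x^2 - 6*x - 2); 3*x^2 - 6*x - 2 = 0 has no rational roots; quadratic formula: x = (6 ± √60)/6.
  ⇒ x = 1 - sqrt(15)/3 ≈ -0.2910, 1 + sqrt(15)/3 ≈ 2.2910

f''(x) = 12 - 12*x
Second-derivative test at each critical point:
  f''(-0.2910) = 15.4919 > 0 → local minimum
  f''(2.2910) = -15.4919 < 0 → local maximum

Critical points: x = 1 - sqrt(15)/3 ≈ -0.2910 (local minimum); x = 1 + sqrt(15)/3 ≈ 2.2910 (local maximum)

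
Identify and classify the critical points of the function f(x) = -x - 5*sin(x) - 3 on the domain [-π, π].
f'(x) = -5*cos(x) - 1

Solve f'(x) = 0 on [-π, π]:
  f'(x) = 0 ⇔ cos(x) = -1/5, i.e. x = ±arccos(-1/5) + 2nπ; keep the solutions lying in [-π, π].
  ⇒ x = -acos(-1/5) ≈ -1.7722, acos(-1/5) ≈ 1.7722

f''(x) = 5*sin(x)
Second-derivative test at each critical point:
  f''(-1.7722) = -4.8990 < 0 → local maximum
  f''(1.7722) = 4.8990 > 0 → local minimum

Critical points: x = -acos(-1/5) ≈ -1.7722 (local maximum); x = acos(-1/5) ≈ 1.7722 (local minimum)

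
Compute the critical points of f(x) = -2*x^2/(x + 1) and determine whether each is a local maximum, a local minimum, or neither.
f'(x) = 2*x*(-x - 2)/(x + 1)^2

Solve f'(x) = 0:
  f'(x) = -2*x*(x + 2)/(x + 1)^2; the denominator is positive wherever f is defined, so f'(x) = 0 ⇔ -2*x^2 - 4*x = 0.
  Factor: -2*x^2 - 4*x = -2*x*(x + 2) = 0.
  ⇒ x = -2, 0

f''(x) = -4/(x^3 + 3*x^2 + 3*x + 1)
Second-derivative test at each critical point:
  f''(-2) = 4 > 0 → local minimum
  f''(0) = -4 < 0 → local maximum

Critical points: x = -2 (local minimum); x = 0 (local maximum)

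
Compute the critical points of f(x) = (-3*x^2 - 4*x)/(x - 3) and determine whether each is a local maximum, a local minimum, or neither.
f'(x) = 3*(-x^2 + 6*x + 4)/(x^2 - 6*x + 9)

Solve f'(x) = 0:
  f'(x) = -3*(x^2 - 6*x - 4)/(x - 3)^2; the denominator is positive wherever f is defined, so f'(x) = 0 ⇔ -3*x^2 + 18*x + 12 = 0.
  Factor: -3*x^2 + 18*x + 12 = -3*(x^2 - 6*x - 4); x^2 - 6*x - 4 = 0 has no rational roots; quadratic formula: x = (6 ± √52)/2.
  ⇒ x = 3 - sqrt(13) ≈ -0.6056, 3 + sqrt(13) ≈ 6.6056

f''(x) = -78/(x^3 - 9*x^2 + 27*x - 27)
Second-derivative test at each critical point:
  f''(-0.6056) = 1.6641 > 0 → local minimum
  f''(6.6056) = -1.6641 < 0 → local maximum

Critical points: x = 3 - sqrt(13) ≈ -0.6056 (local minimum); x = 3 + sqrt(13) ≈ 6.6056 (local maximum)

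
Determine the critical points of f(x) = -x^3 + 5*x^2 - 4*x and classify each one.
f'(x) = -3*x^2 + 10*x - 4

Solve f'(x) = 0:
  3*x^2 - 10*x + 4 = 0 has no rational roots; quadratic formula: x = (10 ± √52)/6.
  ⇒ x = 5/3 - sqrt(13)/3 ≈ 0.4648, sqrt(13)/3 + 5/3 ≈ 2.8685

f''(x) = 10 - 6*x
Second-derivative test at each critical point:
  f''(0.4648) = 7.2111 > 0 → local minimum
  f''(2.8685) = -7.2111 < 0 → local maximum

Critical points: x = 5/3 - sqrt(13)/3 ≈ 0.4648 (local minimum); x = sqrt(13)/3 + 5/3 ≈ 2.8685 (local maximum)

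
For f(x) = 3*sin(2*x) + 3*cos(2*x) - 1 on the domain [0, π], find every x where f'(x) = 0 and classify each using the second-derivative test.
f'(x) = 6*sqrt(2)*cos(2*x + pi/4)

Solve f'(x) = 0 on [0, π]:
  f'(x) = 0 ⇔ 3*cos(2*x) = 3*sin(2*x) ⇔ tan(2*x) = 1, i.e. 2*x = arctan(1) + nπ; keep the solutions lying in [0, π].
  ⇒ x = pi/8 ≈ 0.3927, 5*pi/8 ≈ 1.9635

f''(x) = -12*sqrt(2)*sin(2*x + pi/4)
Second-derivative test at each critical point:
  f''(0.3927) = -16.9706 < 0 → local maximum
  f''(1.9635) = 16.9706 > 0 → local minimum

Critical points: x = pi/8 ≈ 0.3927 (local maximum); x = 5*pi/8 ≈ 1.9635 (local minimum)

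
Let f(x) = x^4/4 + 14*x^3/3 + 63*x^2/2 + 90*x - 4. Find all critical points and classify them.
f'(x) = x^3 + 14*x^2 + 63*x + 90

Solve f'(x) = 0:
  Factor: x^3 + 14*x^2 + 63*x + 90 = (x + 3)*(x + 5)*(x + 6) = 0.
  ⇒ x = -6, -5, -3

f''(x) = 3*x^2 + 28*x + 63
Second-derivative test at each critical point:
  f''(-6) = 3 > 0 → local minimum
  f''(-5) = -2 < 0 → local maximum
  f''(-3) = 6 > 0 → local minimum

Critical points: x = -6 (local minimum); x = -5 (local maximum); x = -3 (local minimum)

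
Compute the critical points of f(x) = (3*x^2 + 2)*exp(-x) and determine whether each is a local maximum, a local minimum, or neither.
f'(x) = (-3*x^2 + 6*x - 2)*exp(-x)

Solve f'(x) = 0:
  f'(x) = (-3*x^2 + 6*x - 2)·exp(-x) and exp(-x) > 0 for every x, so f'(x) = 0 ⇔ -3*x^2 + 6*x - 2 = 0.
  3*x^2 - 6*x + 2 = 0 has no rational roots; quadratic formula: x = (6 ± √12)/6.
  ⇒ x = 1 - sqrt(3)/3 ≈ 0.4226, sqrt(3)/3 + 1 ≈ 1.5774

f''(x) = (3*x^2 - 12*x + 8)*exp(-x)
Second-derivative test at each critical point:
  f''(0.4226) = 2.2701 > 0 → local minimum
  f''(1.5774) = -0.7154 < 0 → local maximum

Critical points: x = 1 - sqrt(3)/3 ≈ 0.4226 (local minimum); x = sqrt(3)/3 + 1 ≈ 1.5774 (local maximum)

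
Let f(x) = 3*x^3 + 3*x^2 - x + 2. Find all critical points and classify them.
f'(x) = 9*x^2 + 6*x - 1

Solve f'(x) = 0:
  9*x^2 + 6*x - 1 = 0 has no rational roots; quadratic formula: x = (-6 ± √72)/18.
  ⇒ x = -sqrt(2)/3 - 1/3 ≈ -0.8047, -1/3 + sqrt(2)/3 ≈ 0.1381

f''(x) = 18*x + 6
Second-derivative test at each critical point:
  f''(-0.8047) = -8.4853 < 0 → local maximum
  f''(0.1381) = 8.4853 > 0 → local minimum

Critical points: x = -sqrt(2)/3 - 1/3 ≈ -0.8047 (local maximum); x = -1/3 + sqrt(2)/3 ≈ 0.1381 (local minimum)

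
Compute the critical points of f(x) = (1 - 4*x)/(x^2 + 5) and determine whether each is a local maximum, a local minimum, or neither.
f'(x) = 2*(2*x^2 - x - 10)/(x^4 + 10*x^2 + 25)

Solve f'(x) = 0:
  f'(x) = 2*(x + 2)*(2*x - 5)/(x^2 + 5)^2; the denominator is positive wherever f is defined, so f'(x) = 0 ⇔ 4*x^2 - 2*x - 20 = 0.
  Factor: 4*x^2 - 2*x - 20 = 2*(x + 2)*(2*x - 5) = 0.
  ⇒ x = -2, 5/2

f''(x) = 2*(4*x^2*(1 - 4*x) + (12*x - 1)*(x^2 + 5))/(x^2 + 5)^3
Second-derivative test at each critical point:
  f''(-2) = -2/9 < 0 → local maximum
  f''(5/2) = 32/225 > 0 → local minimum

Critical points: x = -2 (local maximum); x = 5/2 (local minimum)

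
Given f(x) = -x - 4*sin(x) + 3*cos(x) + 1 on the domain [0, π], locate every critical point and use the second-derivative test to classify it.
f'(x) = -3*sin(x) - 4*cos(x) - 1

Solve f'(x) = 0 on [0, π]:
  f'(x) = 0 ⇔ -3*sin(x) - 4*cos(x) = 1. Write the left side as R·cos(x + φ) with R = √((-4)² + 3²) = 5, cos φ = -4/5, sin φ = 3/5; then cos(x + φ) = 1/5. Solve for x and keep the solutions lying in [0, π].
  ⇒ x = atan((-3 + 8*sqrt(6))/(-6*sqrt(6) - 4)) + pi ≈ 2.4157

f''(x) = 4*sin(x) - 3*cos(x)
Second-derivative test at each critical point:
  f''(2.4157) = 4.8990 > 0 → local minimum

Critical points: x = atan((-3 + 8*sqrt(6))/(-6*sqrt(6) - 4)) + pi ≈ 2.4157 (local minimum)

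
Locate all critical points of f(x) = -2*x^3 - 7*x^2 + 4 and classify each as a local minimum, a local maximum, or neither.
f'(x) = 2*x*(-3*x - 7)

Solve f'(x) = 0:
  Factor: -6*x^2 - 14*x = -2*x*(3*x + 7) = 0.
  ⇒ x = -7/3, 0

f''(x) = -12*x - 14
Second-derivative test at each critical point:
  f''(-7/3) = 14 > 0 → local minimum
  f''(0) = -14 < 0 → local maximum

Critical points: x = -7/3 (local minimum); x = 0 (local maximum)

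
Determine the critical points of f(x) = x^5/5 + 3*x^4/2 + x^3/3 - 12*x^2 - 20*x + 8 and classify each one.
f'(x) = x^4 + 6*x^3 + x^2 - 24*x - 20

Solve f'(x) = 0:
  Factor: x^4 + 6*x^3 + x^2 - 24*x - 20 = (x - 2)*(x + 1)*(x + 2)*(x + 5) = 0.
  ⇒ x = -5, -2, -1, 2

f''(x) = 4*x^3 + 18*x^2 + 2*x - 24
Second-derivative test at each critical point:
  f''(-5) = -84 < 0 → local maximum
  f''(-2) = 12 > 0 → local minimum
  f''(-1) = -12 < 0 → local maximum
  f''(2) = 84 > 0 → local minimum

Critical points: x = -5 (local maximum); x = -2 (local minimum); x = -1 (local maximum); x = 2 (local minimum)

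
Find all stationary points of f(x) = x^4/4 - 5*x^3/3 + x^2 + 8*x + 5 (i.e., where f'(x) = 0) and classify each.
f'(x) = x^3 - 5*x^2 + 2*x + 8

Solve f'(x) = 0:
  Factor: x^3 - 5*x^2 + 2*x + 8 = (x - 4)*(x - 2)*(x + 1) = 0.
  ⇒ x = -1, 2, 4

f''(x) = 3*x^2 - 10*x + 2
Second-derivative test at each critical point:
  f''(-1) = 15 > 0 → local minimum
  f''(2) = -6 < 0 → local maximum
  f''(4) = 10 > 0 → local minimum

Critical points: x = -1 (local minimum); x = 2 (local maximum); x = 4 (local minimum)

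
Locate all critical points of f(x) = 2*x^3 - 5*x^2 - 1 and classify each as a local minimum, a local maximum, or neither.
f'(x) = 2*x*(3*x - 5)

Solve f'(x) = 0:
  Factor: 6*x^2 - 10*x = 2*x*(3*x - 5) = 0.
  ⇒ x = 0, 5/3

f''(x) = 12*x - 10
Second-derivative test at each critical point:
  f''(0) = -10 < 0 → local maximum
  f''(5/3) = 10 > 0 → local minimum

Critical points: x = 0 (local maximum); x = 5/3 (local minimum)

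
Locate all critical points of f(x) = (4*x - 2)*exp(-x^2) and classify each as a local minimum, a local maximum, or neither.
f'(x) = 4*(-x*(2*x - 1) + 1)*exp(-x^2)

Solve f'(x) = 0:
  f'(x) = (-8*x^2 + 4*x + 4)·exp(-x^2) and exp(-x^2) > 0 for every x, so f'(x) = 0 ⇔ -8*x^2 + 4*x + 4 = 0.
  Factor: -8*x^2 + 4*x + 4 = -4*(x - 1)*(2*x + 1) = 0.
  ⇒ x = -1/2, 1

f''(x) = 4*(2*x^2*(2*x - 1) - 6*x + 1)*exp(-x^2)
Second-derivative test at each critical point:
  f''(-1/2) = 9.3456 > 0 → local minimum
  f''(1) = -4.4146 < 0 → local maximum

Critical points: x = -1/2 (local minimum); x = 1 (local maximum)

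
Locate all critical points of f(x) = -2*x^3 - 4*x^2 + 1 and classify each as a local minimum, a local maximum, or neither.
f'(x) = 2*x*(-3*x - 4)

Solve f'(x) = 0:
  Factor: -6*x^2 - 8*x = -2*x*(3*x + 4) = 0.
  ⇒ x = -4/3, 0

f''(x) = -12*x - 8
Second-derivative test at each critical point:
  f''(-4/3) = 8 > 0 → local minimum
  f''(0) = -8 < 0 → local maximum

Critical points: x = -4/3 (local minimum); x = 0 (local maximum)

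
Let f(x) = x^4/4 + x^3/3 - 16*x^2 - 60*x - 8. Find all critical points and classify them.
f'(x) = x^3 + x^2 - 32*x - 60

Solve f'(x) = 0:
  Factor: x^3 + x^2 - 32*x - 60 = (x - 6)*(x + 2)*(x + 5) = 0.
  ⇒ x = -5, -2, 6

f''(x) = 3*x^2 + 2*x - 32
Second-derivative test at each critical point:
  f''(-5) = 33 > 0 → local minimum
  f''(-2) = -24 < 0 → local maximum
  f''(6) = 88 > 0 → local minimum

Critical points: x = -5 (local minimum); x = -2 (local maximum); x = 6 (local minimum)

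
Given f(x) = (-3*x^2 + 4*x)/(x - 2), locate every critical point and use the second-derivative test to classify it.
f'(x) = (-3*x^2 + 12*x - 8)/(x^2 - 4*x + 4)

Solve f'(x) = 0:
  f'(x) = -(3*x^2 - 12*x + 8)/(x - 2)^2; the denominator is positive wherever f is defined, so f'(x) = 0 ⇔ -3*x^2 + 12*x - 8 = 0.
  3*x^2 - 12*x + 8 = 0 has no rational roots; quadratic formula: x = (12 ± √48)/6.
  ⇒ x = 2 - 2*sqrt(3)/3 ≈ 0.8453, 2*sqrt(3)/3 + 2 ≈ 3.1547

f''(x) = -8/(x^3 - 6*x^2 + 12*x - 8)
Second-derivative test at each critical point:
  f''(0.8453) = 5.1962 > 0 → local minimum
  f''(3.1547) = -5.1962 < 0 → local maximum

Critical points: x = 2 - 2*sqrt(3)/3 ≈ 0.8453 (local minimum); x = 2*sqrt(3)/3 + 2 ≈ 3.1547 (local maximum)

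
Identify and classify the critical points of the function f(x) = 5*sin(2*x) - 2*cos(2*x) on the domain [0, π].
f'(x) = 4*sin(2*x) + 10*cos(2*x)

Solve f'(x) = 0 on [0, π]:
  f'(x) = 0 ⇔ 5*cos(2*x) = -2*sin(2*x) ⇔ tan(2*x) = -5/2, i.e. 2*x = arctan(-5/2) + nπ; keep the solutions lying in [0, π].
  ⇒ x = -atan(5/2)/2 + pi/2 ≈ 0.9757, pi - atan(5/2)/2 ≈ 2.5464

f''(x) = -20*sin(2*x) + 8*cos(2*x)
Second-derivative test at each critical point:
  f''(0.9757) = -21.5407 < 0 → local maximum
  f''(2.5464) = 21.5407 > 0 → local minimum

Critical points: x = -atan(5/2)/2 + pi/2 ≈ 0.9757 (local maximum); x = pi - atan(5/2)/2 ≈ 2.5464 (local minimum)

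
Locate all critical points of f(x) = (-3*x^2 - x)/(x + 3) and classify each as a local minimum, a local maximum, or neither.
f'(x) = 3*(-x^2 - 6*x - 1)/(x^2 + 6*x + 9)

Solve f'(x) = 0:
  f'(x) = -3*(x^2 + 6*x + 1)/(x + 3)^2; the denominator is positive wherever f is defined, so f'(x) = 0 ⇔ -3*x^2 - 18*x - 3 = 0.
  Factor: -3*x^2 - 18*x - 3 = -3*(x^2 + 6*x + 1); x^2 + 6*x + 1 = 0 has no rational roots; quadratic formula: x = (-6 ± √32)/2.
  ⇒ x = -3 - 2*sqrt(2) ≈ -5.8284, -3 + 2*sqrt(2) ≈ -0.1716

f''(x) = -48/(x^3 + 9*x^2 + 27*x + 27)
Second-derivative test at each critical point:
  f''(-5.8284) = 2.1213 > 0 → local minimum
  f''(-0.1716) = -2.1213 < 0 → local maximum

Critical points: x = -3 - 2*sqrt(2) ≈ -5.8284 (local minimum); x = -3 + 2*sqrt(2) ≈ -0.1716 (local maximum)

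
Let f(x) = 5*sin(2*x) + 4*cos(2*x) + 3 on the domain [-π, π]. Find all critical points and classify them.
f'(x) = -8*sin(2*x) + 10*cos(2*x)

Solve f'(x) = 0 on [-π, π]:
  f'(x) = 0 ⇔ 5*cos(2*x) = 4*sin(2*x) ⇔ tan(2*x) = 5/4, i.e. 2*x = arctan(5/4) + nπ; keep the solutions lying in [-π, π].
  ⇒ x = -pi + atan(5/4)/2 ≈ -2.6936, -pi/2 + atan(5/4)/2 ≈ -1.1228, atan(5/4)/2 ≈ 0.4480, atan(5/4)/2 + pi/2 ≈ 2.0188

f''(x) = -20*sin(2*x) - 16*cos(2*x)
Second-derivative test at each critical point:
  f''(-2.6936) = -25.6125 < 0 → local maximum
  f''(-1.1228) = 25.6125 > 0 → local minimum
  f''(0.4480) = -25.6125 < 0 → local maximum
  f''(2.0188) = 25.6125 > 0 → local minimum

Critical points: x = -pi + atan(5/4)/2 ≈ -2.6936 (local maximum); x = -pi/2 + atan(5/4)/2 ≈ -1.1228 (local minimum); x = atan(5/4)/2 ≈ 0.4480 (local maximum); x = atan(5/4)/2 + pi/2 ≈ 2.0188 (local minimum)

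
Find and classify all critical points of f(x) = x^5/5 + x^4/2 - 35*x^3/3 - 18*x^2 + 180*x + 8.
f'(x) = x^4 + 2*x^3 - 35*x^2 - 36*x + 180

Solve f'(x) = 0:
  Factor: x^4 + 2*x^3 - 35*x^2 - 36*x + 180 = (x - 5)*(x - 2)*(x + 3)*(x + 6) = 0.
  ⇒ x = -6, -3, 2, 5

f''(x) = 4*x^3 + 6*x^2 - 70*x - 36
Second-derivative test at each critical point:
  f''(-6) = -264 < 0 → local maximum
  f''(-3) = 120 > 0 → local minimum
  f''(2) = -120 < 0 → local maximum
  f''(5) = 264 > 0 → local minimum

Critical points: x = -6 (local maximum); x = -3 (local minimum); x = 2 (local maximum); x = 5 (local minimum)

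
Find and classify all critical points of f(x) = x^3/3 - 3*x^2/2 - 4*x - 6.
f'(x) = x^2 - 3*x - 4

Solve f'(x) = 0:
  Factor: x^2 - 3*x - 4 = (x - 4)*(x + 1) = 0.
  ⇒ x = -1, 4

f''(x) = 2*x - 3
Second-derivative test at each critical point:
  f''(-1) = -5 < 0 → local maximum
  f''(4) = 5 > 0 → local minimum

Critical points: x = -1 (local maximum); x = 4 (local minimum)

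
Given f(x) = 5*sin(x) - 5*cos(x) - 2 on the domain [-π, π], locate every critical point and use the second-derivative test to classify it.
f'(x) = 5*sqrt(2)*sin(x + pi/4)

Solve f'(x) = 0 on [-π, π]:
  f'(x) = 0 ⇔ 5*cos(x) = -5*sin(x) ⇔ tan(x) = -1, i.e. x = arctan(-1) + nπ; keep the solutions lying in [-π, π].
  ⇒ x = -pi/4 ≈ -0.7854, 3*pi/4 ≈ 2.3562

f''(x) = 5*sqrt(2)*cos(x + pi/4)
Second-derivative test at each critical point:
  f''(-0.7854) = 7.0711 > 0 → local minimum
  f''(2.3562) = -7.0711 < 0 → local maximum

Critical points: x = -pi/4 ≈ -0.7854 (local minimum); x = 3*pi/4 ≈ 2.3562 (local maximum)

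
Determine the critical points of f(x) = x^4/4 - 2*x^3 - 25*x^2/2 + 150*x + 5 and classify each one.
f'(x) = x^3 - 6*x^2 - 25*x + 150

Solve f'(x) = 0:
  Factor: x^3 - 6*x^2 - 25*x + 150 = (x - 6)*(x - 5)*(x + 5) = 0.
  ⇒ x = -5, 5, 6

f''(x) = 3*x^2 - 12*x - 25
Second-derivative test at each critical point:
  f''(-5) = 110 > 0 → local minimum
  f''(5) = -10 < 0 → local maximum
  f''(6) = 11 > 0 → local minimum

Critical points: x = -5 (local minimum); x = 5 (local maximum); x = 6 (local minimum)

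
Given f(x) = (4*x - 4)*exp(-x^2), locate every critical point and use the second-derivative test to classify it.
f'(x) = 4*(-2*x*(x - 1) + 1)*exp(-x^2)

Solve f'(x) = 0:
  f'(x) = (-8*x^2 + 8*x + 4)·exp(-x^2) and exp(-x^2) > 0 for every x, so f'(x) = 0 ⇔ -8*x^2 + 8*x + 4 = 0.
  Factor: -8*x^2 + 8*x + 4 = -4*(2*x^2 - 2*x - 1); 2*x^2 - 2*x - 1 = 0 has no rational roots; quadratic formula: x = (2 ± √12)/4.
  ⇒ x = 1/2 - sqrt(3)/2 ≈ -0.3660, 1/2 + sqrt(3)/2 ≈ 1.3660

f''(x) = 8*(2*x^2*(x - 1) - 3*x + 1)*exp(-x^2)
Second-derivative test at each critical point:
  f''(-0.3660) = 12.1190 > 0 → local minimum
  f''(1.3660) = -2.1441 < 0 → local maximum

Critical points: x = 1/2 - sqrt(3)/2 ≈ -0.3660 (local minimum); x = 1/2 + sqrt(3)/2 ≈ 1.3660 (local maximum)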